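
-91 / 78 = -7 / 6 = -1.17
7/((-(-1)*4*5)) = 7/20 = 0.35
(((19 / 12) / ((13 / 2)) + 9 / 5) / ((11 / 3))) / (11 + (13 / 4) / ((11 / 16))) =797 / 22490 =0.04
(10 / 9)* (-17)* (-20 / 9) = 3400 / 81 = 41.98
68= 68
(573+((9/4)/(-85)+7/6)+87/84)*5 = 1026689/357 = 2875.88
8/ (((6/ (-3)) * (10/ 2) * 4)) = -0.20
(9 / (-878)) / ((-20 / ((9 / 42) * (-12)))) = -81 / 61460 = -0.00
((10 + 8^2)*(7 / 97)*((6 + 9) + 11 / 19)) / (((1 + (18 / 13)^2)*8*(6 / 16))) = 25912432 / 2725797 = 9.51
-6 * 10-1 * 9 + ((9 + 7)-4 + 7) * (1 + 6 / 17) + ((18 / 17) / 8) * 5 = -2899 / 68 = -42.63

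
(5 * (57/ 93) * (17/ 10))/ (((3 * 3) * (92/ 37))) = 11951/ 51336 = 0.23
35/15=7/3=2.33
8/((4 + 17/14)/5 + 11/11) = 560/143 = 3.92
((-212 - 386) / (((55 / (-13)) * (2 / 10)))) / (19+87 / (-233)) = 905671 / 23870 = 37.94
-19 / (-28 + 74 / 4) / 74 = 1 / 37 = 0.03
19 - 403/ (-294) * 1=5989/ 294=20.37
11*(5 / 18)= 55 / 18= 3.06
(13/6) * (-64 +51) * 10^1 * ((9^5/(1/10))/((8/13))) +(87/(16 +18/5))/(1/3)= -52973347365/196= -270272180.43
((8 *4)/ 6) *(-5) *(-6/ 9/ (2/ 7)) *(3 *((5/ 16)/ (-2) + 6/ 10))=497/ 6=82.83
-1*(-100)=100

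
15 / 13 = 1.15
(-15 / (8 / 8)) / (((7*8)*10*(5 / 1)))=-3 / 560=-0.01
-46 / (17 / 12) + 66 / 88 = -2157 / 68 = -31.72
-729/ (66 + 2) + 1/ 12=-1085/ 102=-10.64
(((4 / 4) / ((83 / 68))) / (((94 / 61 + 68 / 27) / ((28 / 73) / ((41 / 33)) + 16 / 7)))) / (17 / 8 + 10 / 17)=45995612352 / 238343373779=0.19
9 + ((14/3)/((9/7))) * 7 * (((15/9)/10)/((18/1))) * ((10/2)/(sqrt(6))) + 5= 1715 * sqrt(6)/8748 + 14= 14.48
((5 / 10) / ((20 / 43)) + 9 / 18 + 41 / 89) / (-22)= -7247 / 78320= -0.09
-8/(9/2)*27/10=-24/5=-4.80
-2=-2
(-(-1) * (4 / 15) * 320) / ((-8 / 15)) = -160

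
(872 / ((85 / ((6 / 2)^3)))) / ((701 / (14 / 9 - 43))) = -975768 / 59585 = -16.38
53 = 53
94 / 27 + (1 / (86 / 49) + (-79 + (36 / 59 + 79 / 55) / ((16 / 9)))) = -4448452951 / 60279120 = -73.80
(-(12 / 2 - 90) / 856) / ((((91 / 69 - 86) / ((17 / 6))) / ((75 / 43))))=-615825 / 107534572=-0.01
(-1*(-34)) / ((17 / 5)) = 10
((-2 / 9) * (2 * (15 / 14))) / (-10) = 1 / 21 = 0.05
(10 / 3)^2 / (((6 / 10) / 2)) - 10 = 730 / 27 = 27.04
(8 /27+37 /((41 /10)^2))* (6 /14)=113348 /105903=1.07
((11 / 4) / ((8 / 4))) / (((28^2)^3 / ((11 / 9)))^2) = 1331 / 150477435777809645568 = 0.00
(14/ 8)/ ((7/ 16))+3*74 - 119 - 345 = -238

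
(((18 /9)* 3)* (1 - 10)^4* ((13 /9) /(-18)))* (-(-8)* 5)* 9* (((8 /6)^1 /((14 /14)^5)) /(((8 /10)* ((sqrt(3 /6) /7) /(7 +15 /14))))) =-107090100* sqrt(2) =-151448271.82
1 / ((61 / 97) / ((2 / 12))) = 97 / 366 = 0.27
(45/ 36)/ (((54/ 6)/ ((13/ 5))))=13/ 36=0.36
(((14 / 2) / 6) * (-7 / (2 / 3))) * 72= -882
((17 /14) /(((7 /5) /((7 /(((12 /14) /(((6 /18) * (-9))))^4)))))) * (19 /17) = 32585 /32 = 1018.28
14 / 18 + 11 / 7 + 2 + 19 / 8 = 3389 / 504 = 6.72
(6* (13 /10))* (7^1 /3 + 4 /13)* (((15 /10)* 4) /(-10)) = -309 /25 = -12.36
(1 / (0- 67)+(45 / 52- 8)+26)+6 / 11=743329 / 38324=19.40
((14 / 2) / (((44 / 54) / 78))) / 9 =819 / 11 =74.45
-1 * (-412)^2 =-169744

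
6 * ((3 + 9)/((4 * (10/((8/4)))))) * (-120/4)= -108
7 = 7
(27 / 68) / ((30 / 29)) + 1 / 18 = 2689 / 6120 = 0.44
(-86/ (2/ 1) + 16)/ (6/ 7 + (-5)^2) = -189/ 181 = -1.04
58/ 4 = 29/ 2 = 14.50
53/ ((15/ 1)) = 53/ 15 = 3.53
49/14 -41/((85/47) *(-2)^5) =11447/2720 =4.21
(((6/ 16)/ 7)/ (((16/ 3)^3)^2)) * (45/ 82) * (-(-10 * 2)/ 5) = 0.00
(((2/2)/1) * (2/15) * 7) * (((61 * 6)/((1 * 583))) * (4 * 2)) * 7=95648/2915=32.81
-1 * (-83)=83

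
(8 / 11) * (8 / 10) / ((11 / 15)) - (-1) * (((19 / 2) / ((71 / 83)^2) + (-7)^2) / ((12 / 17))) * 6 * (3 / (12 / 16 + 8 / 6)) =11581038717 / 15249025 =759.46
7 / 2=3.50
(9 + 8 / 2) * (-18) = -234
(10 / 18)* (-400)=-2000 / 9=-222.22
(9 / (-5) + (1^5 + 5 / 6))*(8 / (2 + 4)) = 2 / 45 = 0.04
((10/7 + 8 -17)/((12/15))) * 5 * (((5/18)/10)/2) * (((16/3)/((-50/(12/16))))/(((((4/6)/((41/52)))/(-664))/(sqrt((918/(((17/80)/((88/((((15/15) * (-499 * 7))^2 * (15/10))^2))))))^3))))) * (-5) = 101578188800 * sqrt(165)/165284796017780613779059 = 0.00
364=364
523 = 523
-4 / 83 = -0.05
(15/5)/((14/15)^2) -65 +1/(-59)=-712031/11564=-61.57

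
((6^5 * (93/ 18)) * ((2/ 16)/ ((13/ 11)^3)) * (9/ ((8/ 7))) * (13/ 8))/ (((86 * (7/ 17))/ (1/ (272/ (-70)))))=-1052774415/ 3720704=-282.95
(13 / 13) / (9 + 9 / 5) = 5 / 54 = 0.09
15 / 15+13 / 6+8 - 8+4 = 43 / 6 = 7.17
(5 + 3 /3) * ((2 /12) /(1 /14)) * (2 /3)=28 /3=9.33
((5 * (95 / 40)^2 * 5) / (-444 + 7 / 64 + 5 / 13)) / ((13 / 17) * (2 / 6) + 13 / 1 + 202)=-1994525 / 1350283022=-0.00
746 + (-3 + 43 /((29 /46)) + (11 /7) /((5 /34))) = 821.89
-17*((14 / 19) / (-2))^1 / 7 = 17 / 19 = 0.89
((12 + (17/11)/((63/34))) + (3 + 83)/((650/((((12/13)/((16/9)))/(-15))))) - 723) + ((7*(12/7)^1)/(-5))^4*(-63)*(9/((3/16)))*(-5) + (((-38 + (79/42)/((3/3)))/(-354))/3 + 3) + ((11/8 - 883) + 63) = 10367332746772219/20729709000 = 500119.55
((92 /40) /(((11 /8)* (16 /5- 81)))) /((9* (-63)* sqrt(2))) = 46* sqrt(2) /2426193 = 0.00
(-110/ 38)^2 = 3025/ 361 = 8.38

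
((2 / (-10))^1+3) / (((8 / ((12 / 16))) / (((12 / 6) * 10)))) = 21 / 4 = 5.25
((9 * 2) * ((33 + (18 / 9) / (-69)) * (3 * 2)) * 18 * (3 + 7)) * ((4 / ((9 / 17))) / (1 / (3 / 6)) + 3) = 99918000 / 23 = 4344260.87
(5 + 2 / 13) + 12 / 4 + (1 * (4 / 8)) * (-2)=93 / 13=7.15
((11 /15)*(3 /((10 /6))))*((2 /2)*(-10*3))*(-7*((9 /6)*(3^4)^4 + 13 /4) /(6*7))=8523251187 /20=426162559.35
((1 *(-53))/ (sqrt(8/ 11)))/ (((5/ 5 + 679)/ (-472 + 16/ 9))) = 28037 *sqrt(22)/ 3060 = 42.98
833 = 833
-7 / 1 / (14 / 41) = -41 / 2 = -20.50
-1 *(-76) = 76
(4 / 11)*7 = 28 / 11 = 2.55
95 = 95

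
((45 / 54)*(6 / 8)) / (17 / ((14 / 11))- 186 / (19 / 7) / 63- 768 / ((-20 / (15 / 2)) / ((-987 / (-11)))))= 21945 / 907775956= 0.00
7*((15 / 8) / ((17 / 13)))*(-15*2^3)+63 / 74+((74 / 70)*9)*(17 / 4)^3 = -666706239 / 1408960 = -473.19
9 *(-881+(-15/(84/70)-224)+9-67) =-10579.50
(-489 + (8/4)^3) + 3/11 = -5288/11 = -480.73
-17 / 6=-2.83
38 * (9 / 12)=57 / 2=28.50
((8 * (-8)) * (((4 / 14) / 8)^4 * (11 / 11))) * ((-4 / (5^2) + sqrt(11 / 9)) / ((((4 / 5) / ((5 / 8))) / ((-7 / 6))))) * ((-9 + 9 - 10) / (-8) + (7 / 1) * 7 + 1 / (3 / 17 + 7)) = -12295 / 16068864 + 307375 * sqrt(11) / 192826368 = 0.00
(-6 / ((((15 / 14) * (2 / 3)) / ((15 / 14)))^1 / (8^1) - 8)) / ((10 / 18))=648 / 475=1.36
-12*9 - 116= -224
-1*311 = -311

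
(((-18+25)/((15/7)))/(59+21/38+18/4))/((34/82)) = 38171/310335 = 0.12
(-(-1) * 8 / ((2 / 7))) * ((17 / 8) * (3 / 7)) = 51 / 2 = 25.50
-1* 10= -10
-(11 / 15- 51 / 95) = -56 / 285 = -0.20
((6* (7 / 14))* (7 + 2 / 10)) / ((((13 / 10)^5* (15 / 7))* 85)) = 201600 / 6311981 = 0.03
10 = 10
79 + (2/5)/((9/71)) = 3697/45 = 82.16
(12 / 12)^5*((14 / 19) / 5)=14 / 95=0.15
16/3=5.33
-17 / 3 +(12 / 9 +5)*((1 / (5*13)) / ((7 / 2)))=-7697 / 1365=-5.64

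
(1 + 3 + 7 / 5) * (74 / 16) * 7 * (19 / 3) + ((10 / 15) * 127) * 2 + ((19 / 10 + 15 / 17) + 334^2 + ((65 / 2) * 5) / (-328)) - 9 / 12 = 3774977491 / 33456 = 112834.10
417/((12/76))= 2641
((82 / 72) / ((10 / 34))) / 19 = 697 / 3420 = 0.20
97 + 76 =173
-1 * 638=-638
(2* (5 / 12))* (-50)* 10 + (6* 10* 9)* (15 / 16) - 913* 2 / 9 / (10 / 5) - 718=-26275 / 36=-729.86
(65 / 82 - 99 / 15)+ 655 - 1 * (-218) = 355549 / 410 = 867.19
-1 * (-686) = 686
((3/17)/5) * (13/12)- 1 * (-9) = 3073/340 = 9.04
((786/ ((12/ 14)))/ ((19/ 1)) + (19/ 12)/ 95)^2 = 3029291521/ 1299600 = 2330.94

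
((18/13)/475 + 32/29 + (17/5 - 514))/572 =-91237573/102430900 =-0.89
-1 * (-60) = 60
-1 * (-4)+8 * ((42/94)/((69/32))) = 6116/1081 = 5.66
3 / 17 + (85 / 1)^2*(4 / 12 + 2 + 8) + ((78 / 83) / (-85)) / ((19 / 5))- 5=6004157599 / 80427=74653.51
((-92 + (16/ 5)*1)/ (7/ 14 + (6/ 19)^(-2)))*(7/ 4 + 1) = -43956/ 1895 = -23.20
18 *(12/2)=108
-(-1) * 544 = 544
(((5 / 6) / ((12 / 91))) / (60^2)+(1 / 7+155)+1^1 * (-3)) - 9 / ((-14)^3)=2705359933 / 17781120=152.15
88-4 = 84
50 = 50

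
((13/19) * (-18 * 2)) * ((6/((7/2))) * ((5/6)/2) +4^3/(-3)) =507.88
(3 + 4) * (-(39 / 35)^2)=-8.69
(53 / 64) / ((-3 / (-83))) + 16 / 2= 5935 / 192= 30.91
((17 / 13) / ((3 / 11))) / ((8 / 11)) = 6.59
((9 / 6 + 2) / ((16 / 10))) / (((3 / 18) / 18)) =945 / 4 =236.25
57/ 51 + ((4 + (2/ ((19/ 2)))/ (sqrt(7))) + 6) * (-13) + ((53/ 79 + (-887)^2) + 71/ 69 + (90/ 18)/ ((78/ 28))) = 786642.58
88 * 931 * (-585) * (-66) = 3163240080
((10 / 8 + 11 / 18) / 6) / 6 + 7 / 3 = 3091 / 1296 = 2.39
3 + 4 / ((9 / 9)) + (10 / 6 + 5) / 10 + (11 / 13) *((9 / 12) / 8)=9667 / 1248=7.75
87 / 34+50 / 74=4069 / 1258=3.23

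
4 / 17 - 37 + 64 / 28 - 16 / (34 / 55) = -7183 / 119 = -60.36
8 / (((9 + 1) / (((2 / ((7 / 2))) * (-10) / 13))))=-32 / 91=-0.35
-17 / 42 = -0.40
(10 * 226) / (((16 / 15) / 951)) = 2014931.25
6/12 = 1/2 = 0.50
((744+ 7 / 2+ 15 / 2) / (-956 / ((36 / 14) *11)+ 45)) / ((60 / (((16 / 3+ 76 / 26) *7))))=1871947 / 28834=64.92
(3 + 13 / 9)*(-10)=-400 / 9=-44.44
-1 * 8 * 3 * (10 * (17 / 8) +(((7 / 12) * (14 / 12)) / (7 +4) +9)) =-24007 / 33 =-727.48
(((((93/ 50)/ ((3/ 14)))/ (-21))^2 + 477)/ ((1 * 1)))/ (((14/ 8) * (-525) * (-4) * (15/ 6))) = 5368172/ 103359375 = 0.05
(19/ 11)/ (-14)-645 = -99349/ 154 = -645.12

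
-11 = -11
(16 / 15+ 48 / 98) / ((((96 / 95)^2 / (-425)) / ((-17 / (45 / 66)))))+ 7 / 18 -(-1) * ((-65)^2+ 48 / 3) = 5180118565 / 254016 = 20392.88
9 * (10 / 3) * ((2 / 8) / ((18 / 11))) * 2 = 55 / 6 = 9.17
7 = 7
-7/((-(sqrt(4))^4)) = 7/16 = 0.44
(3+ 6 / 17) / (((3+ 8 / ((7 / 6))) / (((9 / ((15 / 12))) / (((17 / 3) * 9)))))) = 1596 / 33235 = 0.05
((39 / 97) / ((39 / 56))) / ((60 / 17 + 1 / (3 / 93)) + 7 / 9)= 4284 / 261997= 0.02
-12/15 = -4/5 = -0.80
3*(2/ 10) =3/ 5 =0.60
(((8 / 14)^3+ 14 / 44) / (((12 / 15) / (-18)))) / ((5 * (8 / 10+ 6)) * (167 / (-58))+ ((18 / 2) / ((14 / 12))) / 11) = 4970745 / 42539252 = 0.12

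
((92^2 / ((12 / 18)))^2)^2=25981705452589056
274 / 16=137 / 8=17.12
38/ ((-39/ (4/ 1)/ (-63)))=3192/ 13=245.54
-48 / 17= -2.82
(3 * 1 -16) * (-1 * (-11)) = -143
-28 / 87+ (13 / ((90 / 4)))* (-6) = -1648 / 435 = -3.79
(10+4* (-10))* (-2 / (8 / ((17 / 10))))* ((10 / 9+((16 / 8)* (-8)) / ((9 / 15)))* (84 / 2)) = -13685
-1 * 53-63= -116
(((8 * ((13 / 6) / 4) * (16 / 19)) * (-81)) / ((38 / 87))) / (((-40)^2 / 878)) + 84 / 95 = -370.47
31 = 31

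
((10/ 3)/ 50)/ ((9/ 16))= 16/ 135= 0.12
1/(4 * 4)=1/16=0.06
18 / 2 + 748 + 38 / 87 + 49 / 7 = 764.44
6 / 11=0.55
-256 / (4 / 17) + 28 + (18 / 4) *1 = -2111 / 2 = -1055.50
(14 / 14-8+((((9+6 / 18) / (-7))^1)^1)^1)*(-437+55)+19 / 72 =229219 / 72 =3183.60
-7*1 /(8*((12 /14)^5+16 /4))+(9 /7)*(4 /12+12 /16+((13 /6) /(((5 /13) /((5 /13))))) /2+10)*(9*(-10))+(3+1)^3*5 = -4570067223 /4200224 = -1088.05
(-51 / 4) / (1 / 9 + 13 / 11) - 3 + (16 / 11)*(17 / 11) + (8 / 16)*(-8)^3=-16517233 / 61952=-266.61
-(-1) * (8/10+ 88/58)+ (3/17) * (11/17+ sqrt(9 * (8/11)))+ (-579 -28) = -25334446/41905+ 18 * sqrt(22)/187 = -604.12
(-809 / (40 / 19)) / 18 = -15371 / 720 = -21.35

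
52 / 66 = 26 / 33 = 0.79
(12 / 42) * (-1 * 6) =-12 / 7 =-1.71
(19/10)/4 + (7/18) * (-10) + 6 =931/360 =2.59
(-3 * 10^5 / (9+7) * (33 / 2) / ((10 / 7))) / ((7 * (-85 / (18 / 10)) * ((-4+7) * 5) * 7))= 1485 / 238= 6.24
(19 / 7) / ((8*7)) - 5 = -1941 / 392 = -4.95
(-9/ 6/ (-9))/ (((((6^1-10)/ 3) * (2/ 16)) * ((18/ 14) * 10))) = -0.08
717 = 717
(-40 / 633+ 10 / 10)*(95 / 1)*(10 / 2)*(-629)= -279895.06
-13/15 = -0.87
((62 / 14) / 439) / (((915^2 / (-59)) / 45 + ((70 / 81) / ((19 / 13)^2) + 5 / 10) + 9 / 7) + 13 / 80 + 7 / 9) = -0.00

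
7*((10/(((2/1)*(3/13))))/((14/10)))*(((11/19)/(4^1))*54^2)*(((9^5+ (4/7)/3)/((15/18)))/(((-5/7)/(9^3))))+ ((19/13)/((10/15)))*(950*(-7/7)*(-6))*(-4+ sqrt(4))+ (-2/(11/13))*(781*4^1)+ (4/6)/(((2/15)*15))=-2450178299732651/741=-3306583400448.92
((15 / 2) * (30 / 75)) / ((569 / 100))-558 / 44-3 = -189705 / 12518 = -15.15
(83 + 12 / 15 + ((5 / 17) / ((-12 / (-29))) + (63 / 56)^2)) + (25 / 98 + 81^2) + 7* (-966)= -91938001 / 799680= -114.97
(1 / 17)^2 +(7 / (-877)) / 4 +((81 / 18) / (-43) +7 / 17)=13452137 / 43593916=0.31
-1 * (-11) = 11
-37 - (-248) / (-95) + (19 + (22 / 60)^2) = -350141 / 17100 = -20.48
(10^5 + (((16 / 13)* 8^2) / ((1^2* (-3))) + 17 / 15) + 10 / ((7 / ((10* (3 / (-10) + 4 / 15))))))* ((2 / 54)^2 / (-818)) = -136465057 / 813979530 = -0.17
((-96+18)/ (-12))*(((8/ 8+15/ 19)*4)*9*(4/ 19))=31824/ 361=88.16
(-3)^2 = 9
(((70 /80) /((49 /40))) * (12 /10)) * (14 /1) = 12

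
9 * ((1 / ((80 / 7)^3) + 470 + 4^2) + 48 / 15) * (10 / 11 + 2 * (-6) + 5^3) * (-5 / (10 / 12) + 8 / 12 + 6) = 941519522937 / 2816000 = 334346.42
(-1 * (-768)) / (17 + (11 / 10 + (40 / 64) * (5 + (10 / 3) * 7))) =92160 / 4297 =21.45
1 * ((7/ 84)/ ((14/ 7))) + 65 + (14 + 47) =3025/ 24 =126.04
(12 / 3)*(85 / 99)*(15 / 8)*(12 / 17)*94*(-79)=-371300 / 11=-33754.55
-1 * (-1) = 1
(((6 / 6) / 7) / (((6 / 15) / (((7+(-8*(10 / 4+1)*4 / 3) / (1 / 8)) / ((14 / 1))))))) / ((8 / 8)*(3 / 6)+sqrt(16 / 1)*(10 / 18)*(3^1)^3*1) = -625 / 5082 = -0.12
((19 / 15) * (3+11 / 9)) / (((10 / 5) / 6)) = 722 / 45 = 16.04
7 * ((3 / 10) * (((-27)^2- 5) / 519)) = 2534 / 865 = 2.93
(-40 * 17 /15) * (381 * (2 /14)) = -2467.43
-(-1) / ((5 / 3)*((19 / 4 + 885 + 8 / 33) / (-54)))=-0.04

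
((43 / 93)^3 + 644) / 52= 518085415 / 41826564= 12.39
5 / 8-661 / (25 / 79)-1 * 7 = -419027 / 200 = -2095.14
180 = 180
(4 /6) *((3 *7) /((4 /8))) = 28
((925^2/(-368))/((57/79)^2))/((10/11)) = -11747902375/2391264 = -4912.84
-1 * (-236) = 236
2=2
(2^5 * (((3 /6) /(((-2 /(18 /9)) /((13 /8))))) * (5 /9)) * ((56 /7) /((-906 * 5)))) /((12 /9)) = 26 /1359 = 0.02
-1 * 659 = -659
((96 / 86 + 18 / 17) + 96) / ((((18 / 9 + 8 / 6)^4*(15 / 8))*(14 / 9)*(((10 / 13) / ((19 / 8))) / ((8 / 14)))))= 2153733543 / 4477375000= 0.48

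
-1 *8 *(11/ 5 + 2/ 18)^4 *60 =-3743547392/ 273375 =-13693.82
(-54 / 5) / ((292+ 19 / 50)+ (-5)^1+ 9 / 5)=-540 / 14459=-0.04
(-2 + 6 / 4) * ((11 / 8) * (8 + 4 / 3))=-77 / 12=-6.42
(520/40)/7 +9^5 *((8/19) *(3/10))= 4961351/665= 7460.68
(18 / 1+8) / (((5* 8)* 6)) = 13 / 120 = 0.11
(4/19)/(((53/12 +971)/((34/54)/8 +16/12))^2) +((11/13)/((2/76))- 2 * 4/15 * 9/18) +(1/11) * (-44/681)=3967498467604933/124445919532545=31.88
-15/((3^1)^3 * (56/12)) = -5/42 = -0.12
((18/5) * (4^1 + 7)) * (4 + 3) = 1386/5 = 277.20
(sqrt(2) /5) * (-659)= -659 * sqrt(2) /5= -186.39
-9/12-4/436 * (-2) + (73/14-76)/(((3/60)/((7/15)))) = -865109/1308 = -661.40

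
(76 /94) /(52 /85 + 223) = 3230 /893329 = 0.00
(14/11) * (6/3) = 2.55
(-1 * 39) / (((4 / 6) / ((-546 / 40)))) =31941 / 40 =798.52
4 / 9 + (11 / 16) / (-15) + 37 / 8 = 3617 / 720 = 5.02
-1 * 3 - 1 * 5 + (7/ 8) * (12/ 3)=-9/ 2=-4.50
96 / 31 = 3.10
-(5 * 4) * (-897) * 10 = 179400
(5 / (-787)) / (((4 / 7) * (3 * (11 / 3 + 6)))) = -35 / 91292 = -0.00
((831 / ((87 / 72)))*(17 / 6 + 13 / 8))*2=177834 / 29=6132.21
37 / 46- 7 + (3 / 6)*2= -239 / 46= -5.20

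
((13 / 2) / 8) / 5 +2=173 / 80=2.16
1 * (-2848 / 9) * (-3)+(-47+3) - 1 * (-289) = 3583 / 3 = 1194.33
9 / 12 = 3 / 4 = 0.75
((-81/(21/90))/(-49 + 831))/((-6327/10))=1350/1924111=0.00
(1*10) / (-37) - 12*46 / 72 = -881 / 111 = -7.94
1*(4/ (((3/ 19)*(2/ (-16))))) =-608/ 3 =-202.67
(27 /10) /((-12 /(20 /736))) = -9 /1472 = -0.01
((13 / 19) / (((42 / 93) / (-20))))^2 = 16240900 / 17689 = 918.14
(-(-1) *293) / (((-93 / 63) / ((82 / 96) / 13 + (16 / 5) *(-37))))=23487.45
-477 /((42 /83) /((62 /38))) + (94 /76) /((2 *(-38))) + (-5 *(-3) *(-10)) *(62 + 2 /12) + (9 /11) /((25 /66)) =-5489074861 /505400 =-10860.85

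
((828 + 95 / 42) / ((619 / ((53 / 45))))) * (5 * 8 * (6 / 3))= 14785304 / 116991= 126.38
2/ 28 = 1/ 14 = 0.07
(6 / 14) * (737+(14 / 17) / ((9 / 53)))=113503 / 357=317.94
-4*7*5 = -140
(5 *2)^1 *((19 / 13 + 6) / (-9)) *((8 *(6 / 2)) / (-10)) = 776 / 39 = 19.90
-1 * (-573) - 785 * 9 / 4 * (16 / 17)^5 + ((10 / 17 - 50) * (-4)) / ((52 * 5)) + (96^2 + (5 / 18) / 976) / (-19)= -7490038631717041 / 6161179800672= -1215.68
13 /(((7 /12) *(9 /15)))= 260 /7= 37.14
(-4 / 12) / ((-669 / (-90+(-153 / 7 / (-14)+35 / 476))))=-294433 / 6687324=-0.04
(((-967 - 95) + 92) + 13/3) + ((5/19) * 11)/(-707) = -38915566/40299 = -965.67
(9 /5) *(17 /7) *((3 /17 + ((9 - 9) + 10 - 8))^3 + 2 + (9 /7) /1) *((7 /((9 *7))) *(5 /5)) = 6.60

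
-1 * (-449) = 449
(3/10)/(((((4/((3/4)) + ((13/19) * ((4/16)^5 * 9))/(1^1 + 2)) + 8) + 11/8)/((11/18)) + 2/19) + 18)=160512/22566235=0.01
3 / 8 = 0.38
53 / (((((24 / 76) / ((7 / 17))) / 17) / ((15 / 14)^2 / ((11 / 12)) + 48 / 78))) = 2194.24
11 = 11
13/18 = 0.72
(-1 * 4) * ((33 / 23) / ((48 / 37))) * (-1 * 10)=2035 / 46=44.24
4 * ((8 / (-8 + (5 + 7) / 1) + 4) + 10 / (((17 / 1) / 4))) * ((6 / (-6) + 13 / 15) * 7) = -7952 / 255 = -31.18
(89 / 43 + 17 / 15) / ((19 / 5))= 2066 / 2451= 0.84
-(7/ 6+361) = -2173/ 6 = -362.17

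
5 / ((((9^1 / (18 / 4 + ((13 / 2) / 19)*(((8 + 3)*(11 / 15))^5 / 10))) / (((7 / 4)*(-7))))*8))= -16585767502087 / 16621200000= -997.87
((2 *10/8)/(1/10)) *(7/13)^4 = 60025/28561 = 2.10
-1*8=-8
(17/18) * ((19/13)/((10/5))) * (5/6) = 1615/2808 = 0.58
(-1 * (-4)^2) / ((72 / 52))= -104 / 9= -11.56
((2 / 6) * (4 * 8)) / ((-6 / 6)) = -32 / 3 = -10.67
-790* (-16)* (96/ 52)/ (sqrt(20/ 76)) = 60672* sqrt(95)/ 13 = 45489.04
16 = 16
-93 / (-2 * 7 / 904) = 42036 / 7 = 6005.14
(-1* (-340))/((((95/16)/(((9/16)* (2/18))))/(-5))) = -340/19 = -17.89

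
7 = 7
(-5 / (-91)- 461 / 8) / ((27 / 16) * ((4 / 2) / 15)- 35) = 209555 / 126581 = 1.66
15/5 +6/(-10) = 12/5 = 2.40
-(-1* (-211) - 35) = -176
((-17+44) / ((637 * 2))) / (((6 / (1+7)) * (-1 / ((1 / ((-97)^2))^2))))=-18 / 56393151997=-0.00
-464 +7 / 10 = -463.30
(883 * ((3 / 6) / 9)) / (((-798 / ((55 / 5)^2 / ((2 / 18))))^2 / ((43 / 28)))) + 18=627226177 / 3962336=158.30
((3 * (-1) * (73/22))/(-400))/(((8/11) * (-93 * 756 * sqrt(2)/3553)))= -259369 * sqrt(2)/299980800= -0.00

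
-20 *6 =-120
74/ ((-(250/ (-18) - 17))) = 333/ 139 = 2.40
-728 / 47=-15.49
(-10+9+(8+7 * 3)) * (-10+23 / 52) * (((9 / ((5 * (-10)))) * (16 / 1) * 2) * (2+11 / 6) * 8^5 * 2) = 125855858688 / 325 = 387248795.96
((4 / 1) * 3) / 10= 6 / 5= 1.20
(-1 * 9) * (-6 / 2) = 27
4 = 4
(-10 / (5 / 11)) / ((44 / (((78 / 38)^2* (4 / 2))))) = -1521 / 361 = -4.21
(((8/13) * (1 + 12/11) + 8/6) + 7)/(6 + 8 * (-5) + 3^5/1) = 4127/89661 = 0.05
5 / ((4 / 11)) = 55 / 4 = 13.75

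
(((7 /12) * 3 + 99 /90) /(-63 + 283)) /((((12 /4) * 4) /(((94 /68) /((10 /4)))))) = 893 /1496000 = 0.00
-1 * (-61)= 61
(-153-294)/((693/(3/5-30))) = 1043/55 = 18.96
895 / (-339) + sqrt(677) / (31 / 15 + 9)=-895 / 339 + 15*sqrt(677) / 166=-0.29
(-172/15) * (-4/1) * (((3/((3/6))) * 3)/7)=4128/35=117.94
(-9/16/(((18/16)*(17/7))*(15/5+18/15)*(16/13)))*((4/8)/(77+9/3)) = -13/52224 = -0.00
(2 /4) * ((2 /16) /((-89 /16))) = -1 /89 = -0.01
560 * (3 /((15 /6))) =672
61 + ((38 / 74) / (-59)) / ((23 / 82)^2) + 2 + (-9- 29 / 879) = 53.86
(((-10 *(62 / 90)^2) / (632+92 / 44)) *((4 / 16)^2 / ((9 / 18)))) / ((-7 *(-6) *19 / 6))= -341 / 48478500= -0.00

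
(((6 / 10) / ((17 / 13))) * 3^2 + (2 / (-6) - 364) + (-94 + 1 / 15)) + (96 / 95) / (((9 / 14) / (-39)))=-2497319 / 4845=-515.44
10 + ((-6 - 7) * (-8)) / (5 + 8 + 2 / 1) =254 / 15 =16.93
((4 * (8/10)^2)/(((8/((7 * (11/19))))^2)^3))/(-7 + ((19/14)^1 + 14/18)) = -13130609945607/1476563202713600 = -0.01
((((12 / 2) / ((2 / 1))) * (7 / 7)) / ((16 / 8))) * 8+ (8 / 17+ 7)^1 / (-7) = 1301 / 119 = 10.93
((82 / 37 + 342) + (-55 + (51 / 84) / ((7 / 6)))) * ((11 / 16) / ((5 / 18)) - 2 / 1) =3992223 / 29008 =137.62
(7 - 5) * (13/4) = 13/2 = 6.50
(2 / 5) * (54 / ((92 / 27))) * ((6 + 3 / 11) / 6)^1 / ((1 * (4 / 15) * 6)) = 729 / 176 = 4.14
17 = 17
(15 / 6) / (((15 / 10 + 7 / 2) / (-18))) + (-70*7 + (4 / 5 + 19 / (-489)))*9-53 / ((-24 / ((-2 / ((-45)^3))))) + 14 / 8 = -393055918943 / 89120250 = -4410.40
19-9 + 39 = 49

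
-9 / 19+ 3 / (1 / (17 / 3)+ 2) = 636 / 703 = 0.90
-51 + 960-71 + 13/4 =3365/4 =841.25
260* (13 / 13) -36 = 224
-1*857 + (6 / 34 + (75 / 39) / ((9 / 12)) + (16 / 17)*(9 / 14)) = -3961810 / 4641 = -853.65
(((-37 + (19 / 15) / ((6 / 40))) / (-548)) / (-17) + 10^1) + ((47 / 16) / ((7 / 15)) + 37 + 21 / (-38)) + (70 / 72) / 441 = 21172675019 / 401445072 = 52.74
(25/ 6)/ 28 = 25/ 168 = 0.15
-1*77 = -77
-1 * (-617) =617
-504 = -504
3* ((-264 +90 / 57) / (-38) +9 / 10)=84537 / 3610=23.42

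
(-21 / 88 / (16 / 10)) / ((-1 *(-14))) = -15 / 1408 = -0.01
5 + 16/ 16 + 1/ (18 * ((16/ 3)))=577/ 96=6.01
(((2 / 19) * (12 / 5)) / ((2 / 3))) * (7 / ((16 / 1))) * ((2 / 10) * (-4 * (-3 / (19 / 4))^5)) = 15676416 / 1176147025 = 0.01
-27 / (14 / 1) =-27 / 14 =-1.93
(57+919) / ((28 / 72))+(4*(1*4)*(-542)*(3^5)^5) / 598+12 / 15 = -128584519342797148 / 10465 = -12287101704997.34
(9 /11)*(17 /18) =17 /22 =0.77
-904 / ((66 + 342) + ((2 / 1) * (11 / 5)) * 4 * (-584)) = 565 / 6169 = 0.09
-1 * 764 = -764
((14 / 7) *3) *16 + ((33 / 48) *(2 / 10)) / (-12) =92149 / 960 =95.99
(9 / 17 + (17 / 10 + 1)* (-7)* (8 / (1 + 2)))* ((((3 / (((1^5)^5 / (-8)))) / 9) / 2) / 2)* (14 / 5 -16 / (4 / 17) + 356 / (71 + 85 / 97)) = -494599926 / 246925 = -2003.04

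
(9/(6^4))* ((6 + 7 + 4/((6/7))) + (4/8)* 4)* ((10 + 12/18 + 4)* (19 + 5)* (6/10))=1298/45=28.84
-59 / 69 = -0.86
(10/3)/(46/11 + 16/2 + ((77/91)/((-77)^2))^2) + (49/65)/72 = 795236636243/2799124412760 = 0.28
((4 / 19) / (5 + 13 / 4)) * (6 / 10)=16 / 1045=0.02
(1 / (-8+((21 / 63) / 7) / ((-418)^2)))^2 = 13463057993616 / 861635652884161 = 0.02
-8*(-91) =728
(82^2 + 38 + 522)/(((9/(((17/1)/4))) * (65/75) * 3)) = 51595/39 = 1322.95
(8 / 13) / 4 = 2 / 13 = 0.15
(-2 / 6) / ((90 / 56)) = -28 / 135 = -0.21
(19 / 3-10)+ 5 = 4 / 3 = 1.33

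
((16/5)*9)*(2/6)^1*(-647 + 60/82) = -1271856/205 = -6204.18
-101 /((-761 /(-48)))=-4848 /761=-6.37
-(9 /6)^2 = -9 /4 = -2.25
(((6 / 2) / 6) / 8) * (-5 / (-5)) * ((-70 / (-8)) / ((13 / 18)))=0.76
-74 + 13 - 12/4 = -64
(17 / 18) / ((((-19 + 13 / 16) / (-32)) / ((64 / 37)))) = 278528 / 96903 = 2.87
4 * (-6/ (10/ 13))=-156/ 5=-31.20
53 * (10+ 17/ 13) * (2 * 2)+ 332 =35480/ 13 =2729.23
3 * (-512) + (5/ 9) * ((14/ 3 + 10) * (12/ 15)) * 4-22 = -41362/ 27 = -1531.93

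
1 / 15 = 0.07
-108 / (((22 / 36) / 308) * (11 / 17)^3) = -267424416 / 1331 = -200919.92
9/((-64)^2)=0.00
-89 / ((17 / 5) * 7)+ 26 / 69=-27611 / 8211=-3.36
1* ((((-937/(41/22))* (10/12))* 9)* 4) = -618420/41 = -15083.41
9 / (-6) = -3 / 2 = -1.50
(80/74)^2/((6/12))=3200/1369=2.34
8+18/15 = 46/5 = 9.20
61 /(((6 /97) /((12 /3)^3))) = 189344 /3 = 63114.67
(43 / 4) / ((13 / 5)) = 215 / 52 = 4.13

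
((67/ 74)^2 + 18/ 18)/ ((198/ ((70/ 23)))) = 348775/ 12468852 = 0.03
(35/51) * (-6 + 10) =140/51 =2.75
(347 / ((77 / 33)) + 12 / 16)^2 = 22339.57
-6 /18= -1 /3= -0.33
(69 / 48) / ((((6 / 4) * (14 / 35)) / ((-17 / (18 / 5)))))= -9775 / 864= -11.31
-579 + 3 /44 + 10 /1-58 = -27585 /44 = -626.93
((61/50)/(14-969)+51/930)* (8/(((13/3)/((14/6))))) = 2219952/9621625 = 0.23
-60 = -60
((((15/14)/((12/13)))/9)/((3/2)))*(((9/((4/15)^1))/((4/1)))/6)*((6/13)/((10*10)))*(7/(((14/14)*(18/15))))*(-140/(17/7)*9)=-3675/2176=-1.69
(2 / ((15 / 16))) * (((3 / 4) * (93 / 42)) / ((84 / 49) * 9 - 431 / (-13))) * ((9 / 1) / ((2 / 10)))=14508 / 4421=3.28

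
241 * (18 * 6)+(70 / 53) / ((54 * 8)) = 297968579 / 11448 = 26028.00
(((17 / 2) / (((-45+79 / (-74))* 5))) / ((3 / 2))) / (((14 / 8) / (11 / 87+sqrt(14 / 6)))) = -5032* sqrt(21) / 1073835 - 55352 / 31141215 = -0.02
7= 7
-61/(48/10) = -305/24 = -12.71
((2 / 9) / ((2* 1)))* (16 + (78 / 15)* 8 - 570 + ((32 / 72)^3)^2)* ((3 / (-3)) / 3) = 1361531362 / 71744535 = 18.98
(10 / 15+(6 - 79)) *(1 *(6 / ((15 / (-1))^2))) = -434 / 225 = -1.93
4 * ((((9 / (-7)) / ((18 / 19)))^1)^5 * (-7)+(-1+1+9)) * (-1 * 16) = -6335174 / 2401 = -2638.56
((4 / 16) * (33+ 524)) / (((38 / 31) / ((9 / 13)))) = 155403 / 1976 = 78.65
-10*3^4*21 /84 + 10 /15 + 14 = -1127 /6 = -187.83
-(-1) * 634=634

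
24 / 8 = 3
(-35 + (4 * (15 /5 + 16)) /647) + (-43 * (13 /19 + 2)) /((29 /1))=-13854390 /356497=-38.86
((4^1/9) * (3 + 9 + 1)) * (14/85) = 728/765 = 0.95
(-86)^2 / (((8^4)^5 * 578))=1849 / 166597157415689388032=0.00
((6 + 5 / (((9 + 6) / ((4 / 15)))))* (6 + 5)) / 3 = 3014 / 135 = 22.33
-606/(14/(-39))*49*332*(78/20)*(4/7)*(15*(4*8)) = 29377251072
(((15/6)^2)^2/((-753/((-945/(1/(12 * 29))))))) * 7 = 119896875/1004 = 119419.20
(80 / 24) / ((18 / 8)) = 1.48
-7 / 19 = -0.37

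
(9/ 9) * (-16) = -16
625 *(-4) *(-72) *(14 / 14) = 180000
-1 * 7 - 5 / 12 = -89 / 12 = -7.42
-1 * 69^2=-4761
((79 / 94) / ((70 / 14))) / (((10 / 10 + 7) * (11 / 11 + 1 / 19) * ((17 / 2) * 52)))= 1501 / 33238400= 0.00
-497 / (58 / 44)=-10934 / 29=-377.03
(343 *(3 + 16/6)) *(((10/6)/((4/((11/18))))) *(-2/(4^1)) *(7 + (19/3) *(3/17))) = -433895/216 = -2008.77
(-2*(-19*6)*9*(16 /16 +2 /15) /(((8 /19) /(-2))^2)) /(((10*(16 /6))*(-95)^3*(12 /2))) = -153 /400000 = -0.00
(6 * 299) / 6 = 299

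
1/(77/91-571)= -13/7412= -0.00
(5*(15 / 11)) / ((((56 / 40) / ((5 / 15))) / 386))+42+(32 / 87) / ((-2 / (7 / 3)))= 13428700 / 20097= 668.19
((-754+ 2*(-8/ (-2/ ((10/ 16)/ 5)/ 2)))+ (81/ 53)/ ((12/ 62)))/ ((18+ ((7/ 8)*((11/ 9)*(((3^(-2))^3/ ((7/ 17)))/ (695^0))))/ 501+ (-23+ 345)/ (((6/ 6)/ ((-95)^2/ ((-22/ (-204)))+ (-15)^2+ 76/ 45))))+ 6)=-57038726002500/ 2071200236297178017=-0.00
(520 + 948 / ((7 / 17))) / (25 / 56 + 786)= 158048 / 44041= 3.59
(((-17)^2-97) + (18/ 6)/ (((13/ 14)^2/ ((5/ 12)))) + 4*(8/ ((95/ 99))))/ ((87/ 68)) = 247603436/ 1396785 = 177.27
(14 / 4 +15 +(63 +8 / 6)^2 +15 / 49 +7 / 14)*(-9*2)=-3667430 / 49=-74845.51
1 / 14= 0.07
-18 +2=-16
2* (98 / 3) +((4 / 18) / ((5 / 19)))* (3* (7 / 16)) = 7973 / 120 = 66.44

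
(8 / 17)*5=40 / 17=2.35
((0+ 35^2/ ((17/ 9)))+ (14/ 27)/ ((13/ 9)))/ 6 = 430213/ 3978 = 108.15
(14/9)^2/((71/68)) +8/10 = 89644/28755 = 3.12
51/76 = 0.67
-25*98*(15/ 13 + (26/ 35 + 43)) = -1429960/ 13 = -109996.92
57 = 57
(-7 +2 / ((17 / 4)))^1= -111 / 17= -6.53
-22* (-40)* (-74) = -65120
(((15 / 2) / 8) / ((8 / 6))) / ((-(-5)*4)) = 9 / 256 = 0.04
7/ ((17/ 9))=63/ 17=3.71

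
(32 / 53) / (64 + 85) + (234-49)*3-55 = 3948532 / 7897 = 500.00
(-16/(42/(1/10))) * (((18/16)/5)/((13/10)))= -3/455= -0.01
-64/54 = -32/27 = -1.19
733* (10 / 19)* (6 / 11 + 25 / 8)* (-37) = -2305285 / 44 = -52392.84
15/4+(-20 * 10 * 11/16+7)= -507/4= -126.75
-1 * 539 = -539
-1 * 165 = -165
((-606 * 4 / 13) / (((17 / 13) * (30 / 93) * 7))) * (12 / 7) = -108.25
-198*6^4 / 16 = -16038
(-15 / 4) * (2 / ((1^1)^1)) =-15 / 2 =-7.50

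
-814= -814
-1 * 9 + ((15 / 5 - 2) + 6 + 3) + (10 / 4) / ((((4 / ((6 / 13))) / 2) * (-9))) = 73 / 78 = 0.94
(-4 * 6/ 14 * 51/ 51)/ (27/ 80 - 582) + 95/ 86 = 10342335/ 9337622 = 1.11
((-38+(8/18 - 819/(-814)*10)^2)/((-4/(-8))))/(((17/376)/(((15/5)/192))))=45640462349/912394692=50.02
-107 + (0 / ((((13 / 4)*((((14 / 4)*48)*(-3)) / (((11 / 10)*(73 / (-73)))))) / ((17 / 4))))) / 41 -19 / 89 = -9542 / 89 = -107.21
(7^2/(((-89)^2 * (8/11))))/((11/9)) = 441/63368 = 0.01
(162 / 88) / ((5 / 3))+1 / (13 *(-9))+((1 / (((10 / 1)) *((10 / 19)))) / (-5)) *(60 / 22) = 127717 / 128700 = 0.99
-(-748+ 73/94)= 70239/94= 747.22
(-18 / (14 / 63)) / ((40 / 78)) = -3159 / 20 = -157.95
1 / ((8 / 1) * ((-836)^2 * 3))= 1 / 16773504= 0.00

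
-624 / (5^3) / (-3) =208 / 125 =1.66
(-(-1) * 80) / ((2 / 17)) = 680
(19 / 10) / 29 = 19 / 290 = 0.07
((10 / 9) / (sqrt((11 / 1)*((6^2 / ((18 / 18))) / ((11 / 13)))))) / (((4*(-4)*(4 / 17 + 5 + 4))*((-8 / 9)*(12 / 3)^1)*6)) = 85*sqrt(13) / 18809856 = 0.00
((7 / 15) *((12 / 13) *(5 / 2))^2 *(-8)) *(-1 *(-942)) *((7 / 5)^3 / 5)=-217127232 / 21125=-10278.21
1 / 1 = 1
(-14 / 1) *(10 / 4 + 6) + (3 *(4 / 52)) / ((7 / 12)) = -10793 / 91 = -118.60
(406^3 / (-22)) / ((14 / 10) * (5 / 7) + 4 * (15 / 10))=-4780244 / 11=-434567.64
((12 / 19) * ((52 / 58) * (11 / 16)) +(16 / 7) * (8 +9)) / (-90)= -302747 / 694260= -0.44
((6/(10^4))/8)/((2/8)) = 3/10000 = 0.00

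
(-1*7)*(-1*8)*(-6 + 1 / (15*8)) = -5033 / 15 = -335.53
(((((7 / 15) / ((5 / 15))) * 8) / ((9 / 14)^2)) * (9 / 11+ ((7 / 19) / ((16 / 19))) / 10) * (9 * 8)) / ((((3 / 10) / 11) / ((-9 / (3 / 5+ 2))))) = -213469.13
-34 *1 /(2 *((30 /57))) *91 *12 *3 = -529074 /5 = -105814.80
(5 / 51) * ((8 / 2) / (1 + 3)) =5 / 51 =0.10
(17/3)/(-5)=-17/15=-1.13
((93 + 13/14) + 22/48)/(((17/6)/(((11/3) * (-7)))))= -855.03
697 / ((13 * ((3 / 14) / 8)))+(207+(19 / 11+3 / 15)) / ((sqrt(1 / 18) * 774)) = 11491 * sqrt(2) / 14190+78064 / 39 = 2002.79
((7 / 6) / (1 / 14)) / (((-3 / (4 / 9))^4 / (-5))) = -62720 / 1594323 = -0.04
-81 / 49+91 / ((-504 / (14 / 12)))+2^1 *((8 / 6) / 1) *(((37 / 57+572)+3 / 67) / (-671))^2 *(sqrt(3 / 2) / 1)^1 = -39451 / 21168+19133940583696 *sqrt(6) / 19699972132203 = 0.52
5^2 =25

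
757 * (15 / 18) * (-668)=-1264190 / 3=-421396.67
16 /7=2.29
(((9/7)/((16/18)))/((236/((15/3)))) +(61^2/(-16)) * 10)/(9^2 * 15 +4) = -30735055/16110304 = -1.91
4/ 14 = 2/ 7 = 0.29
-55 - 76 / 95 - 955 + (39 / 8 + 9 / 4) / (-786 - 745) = -61901677 / 61240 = -1010.80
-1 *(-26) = 26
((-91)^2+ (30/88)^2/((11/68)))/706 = 44091869/3758744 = 11.73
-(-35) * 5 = 175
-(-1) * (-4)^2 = 16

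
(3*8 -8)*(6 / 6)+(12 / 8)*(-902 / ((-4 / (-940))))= -317939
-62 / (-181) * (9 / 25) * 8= 4464 / 4525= 0.99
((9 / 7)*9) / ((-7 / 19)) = -1539 / 49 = -31.41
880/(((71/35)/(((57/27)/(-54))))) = -292600/17253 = -16.96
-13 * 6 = -78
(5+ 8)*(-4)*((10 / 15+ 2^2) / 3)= -728 / 9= -80.89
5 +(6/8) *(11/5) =133/20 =6.65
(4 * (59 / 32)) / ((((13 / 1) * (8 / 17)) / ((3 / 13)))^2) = 153459 / 14623232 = 0.01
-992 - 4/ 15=-992.27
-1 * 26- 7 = -33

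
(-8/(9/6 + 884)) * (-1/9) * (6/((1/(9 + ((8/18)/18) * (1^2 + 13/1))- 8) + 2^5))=24224/96956937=0.00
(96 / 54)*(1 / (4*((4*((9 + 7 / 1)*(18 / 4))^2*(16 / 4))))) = 1 / 186624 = 0.00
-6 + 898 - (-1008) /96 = 1805 /2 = 902.50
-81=-81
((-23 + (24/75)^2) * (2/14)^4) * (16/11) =-0.01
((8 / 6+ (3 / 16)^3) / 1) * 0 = 0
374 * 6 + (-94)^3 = -828340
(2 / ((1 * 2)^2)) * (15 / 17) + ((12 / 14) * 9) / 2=1023 / 238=4.30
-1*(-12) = 12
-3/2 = -1.50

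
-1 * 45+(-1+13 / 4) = -171 / 4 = -42.75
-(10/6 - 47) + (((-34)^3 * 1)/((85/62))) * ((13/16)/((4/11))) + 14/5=-3840523/60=-64008.72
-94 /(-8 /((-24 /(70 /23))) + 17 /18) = -38916 /811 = -47.99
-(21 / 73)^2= -441 / 5329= -0.08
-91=-91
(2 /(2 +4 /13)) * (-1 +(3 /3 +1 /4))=0.22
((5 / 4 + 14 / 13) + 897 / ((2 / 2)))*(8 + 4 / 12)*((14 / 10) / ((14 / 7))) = 1636775 / 312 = 5246.07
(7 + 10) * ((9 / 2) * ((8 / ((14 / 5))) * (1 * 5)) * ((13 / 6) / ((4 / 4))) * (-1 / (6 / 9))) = -49725 / 14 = -3551.79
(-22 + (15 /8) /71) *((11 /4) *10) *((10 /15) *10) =-3432275 /852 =-4028.49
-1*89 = -89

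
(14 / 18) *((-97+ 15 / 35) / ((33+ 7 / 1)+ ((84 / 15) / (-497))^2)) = -21298225 / 11342286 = -1.88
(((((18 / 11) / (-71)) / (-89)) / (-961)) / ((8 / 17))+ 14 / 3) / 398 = 3740695885 / 319027959624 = 0.01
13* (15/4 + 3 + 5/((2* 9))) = 3289/36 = 91.36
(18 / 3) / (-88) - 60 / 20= -135 / 44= -3.07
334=334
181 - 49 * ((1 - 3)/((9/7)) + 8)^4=-553320763/6561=-84334.82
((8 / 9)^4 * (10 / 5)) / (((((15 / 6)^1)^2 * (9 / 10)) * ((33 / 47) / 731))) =2251620352 / 9743085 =231.10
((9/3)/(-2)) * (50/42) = -25/14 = -1.79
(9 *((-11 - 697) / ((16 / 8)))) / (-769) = 4.14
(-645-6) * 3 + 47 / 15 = -1949.87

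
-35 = -35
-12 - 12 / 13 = -168 / 13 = -12.92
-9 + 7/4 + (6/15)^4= -18061/2500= -7.22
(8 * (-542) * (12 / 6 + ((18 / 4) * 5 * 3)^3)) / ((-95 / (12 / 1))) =16002383064 / 95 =168446137.52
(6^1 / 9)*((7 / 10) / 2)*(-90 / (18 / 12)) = -14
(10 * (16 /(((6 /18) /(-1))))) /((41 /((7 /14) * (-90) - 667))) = 341760 /41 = 8335.61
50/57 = 0.88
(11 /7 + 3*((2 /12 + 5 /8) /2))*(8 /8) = 309 /112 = 2.76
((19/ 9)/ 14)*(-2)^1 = -19/ 63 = -0.30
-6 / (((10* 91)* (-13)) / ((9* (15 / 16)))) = 81 / 18928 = 0.00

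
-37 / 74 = -1 / 2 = -0.50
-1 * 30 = -30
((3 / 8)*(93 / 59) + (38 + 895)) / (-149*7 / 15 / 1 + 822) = 6609825 / 5327464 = 1.24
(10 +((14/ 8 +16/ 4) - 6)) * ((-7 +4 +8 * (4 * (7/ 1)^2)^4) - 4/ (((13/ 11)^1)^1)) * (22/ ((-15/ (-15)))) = 5064908037453/ 2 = 2532454018726.50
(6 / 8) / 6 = 1 / 8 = 0.12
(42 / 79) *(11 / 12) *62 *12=28644 / 79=362.58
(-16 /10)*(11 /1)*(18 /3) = -528 /5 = -105.60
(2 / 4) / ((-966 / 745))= -745 / 1932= -0.39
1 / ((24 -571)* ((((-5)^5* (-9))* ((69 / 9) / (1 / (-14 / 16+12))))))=-8 / 10497271875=-0.00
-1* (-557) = 557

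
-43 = -43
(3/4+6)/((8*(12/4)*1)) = 0.28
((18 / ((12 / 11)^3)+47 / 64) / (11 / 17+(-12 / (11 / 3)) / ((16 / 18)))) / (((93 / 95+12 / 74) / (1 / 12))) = -368485183 / 1048892544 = -0.35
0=0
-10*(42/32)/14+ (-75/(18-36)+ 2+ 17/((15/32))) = 9959/240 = 41.50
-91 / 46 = -1.98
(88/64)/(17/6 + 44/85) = 2805/6836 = 0.41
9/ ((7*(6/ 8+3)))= 12/ 35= 0.34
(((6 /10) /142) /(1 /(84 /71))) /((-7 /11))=-198 /25205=-0.01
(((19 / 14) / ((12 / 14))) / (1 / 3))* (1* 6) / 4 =57 / 8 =7.12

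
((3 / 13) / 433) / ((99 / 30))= 10 / 61919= 0.00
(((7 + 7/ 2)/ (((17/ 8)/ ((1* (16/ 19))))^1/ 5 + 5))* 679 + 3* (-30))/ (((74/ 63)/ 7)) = 936201105/ 130351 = 7182.16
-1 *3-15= -18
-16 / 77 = -0.21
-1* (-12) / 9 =4 / 3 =1.33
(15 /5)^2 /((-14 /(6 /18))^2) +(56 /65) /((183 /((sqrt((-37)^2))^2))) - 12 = -12939001 /2331420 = -5.55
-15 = -15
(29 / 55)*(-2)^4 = 464 / 55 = 8.44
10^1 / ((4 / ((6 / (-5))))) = -3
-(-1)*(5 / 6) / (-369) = -5 / 2214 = -0.00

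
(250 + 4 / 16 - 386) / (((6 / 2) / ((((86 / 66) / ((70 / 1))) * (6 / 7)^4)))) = -420282 / 924385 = -0.45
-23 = -23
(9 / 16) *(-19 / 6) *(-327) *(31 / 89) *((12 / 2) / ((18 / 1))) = 192603 / 2848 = 67.63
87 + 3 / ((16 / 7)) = 1413 / 16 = 88.31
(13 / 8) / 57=13 / 456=0.03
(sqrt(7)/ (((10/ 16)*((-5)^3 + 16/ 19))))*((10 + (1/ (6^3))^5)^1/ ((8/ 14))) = -89335147069459*sqrt(7)/ 396130849505280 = -0.60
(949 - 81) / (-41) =-868 / 41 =-21.17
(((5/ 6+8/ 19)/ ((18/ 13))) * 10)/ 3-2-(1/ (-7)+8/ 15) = 67799/ 107730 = 0.63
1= 1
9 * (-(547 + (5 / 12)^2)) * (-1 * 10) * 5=1969825 / 8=246228.12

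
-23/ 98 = -0.23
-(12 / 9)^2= -16 / 9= -1.78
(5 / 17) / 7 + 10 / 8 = 615 / 476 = 1.29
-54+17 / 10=-523 / 10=-52.30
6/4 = 1.50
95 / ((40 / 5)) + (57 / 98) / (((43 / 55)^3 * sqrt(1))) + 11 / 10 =2211610017 / 155833720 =14.19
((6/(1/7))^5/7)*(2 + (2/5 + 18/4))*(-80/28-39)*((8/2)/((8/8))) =-107844270912/5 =-21568854182.40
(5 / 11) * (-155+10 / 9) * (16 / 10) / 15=-2216 / 297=-7.46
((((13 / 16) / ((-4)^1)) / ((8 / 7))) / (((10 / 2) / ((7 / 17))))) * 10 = -637 / 4352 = -0.15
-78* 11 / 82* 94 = -40326 / 41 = -983.56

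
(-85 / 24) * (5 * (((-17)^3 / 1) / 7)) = 2088025 / 168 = 12428.72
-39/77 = -0.51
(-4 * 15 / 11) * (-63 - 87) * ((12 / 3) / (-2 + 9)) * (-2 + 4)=72000 / 77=935.06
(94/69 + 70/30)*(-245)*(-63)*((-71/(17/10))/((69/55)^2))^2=39555017785937500/984760479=40167145.85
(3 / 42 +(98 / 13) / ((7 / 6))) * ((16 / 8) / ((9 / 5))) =5945 / 819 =7.26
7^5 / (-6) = -16807 / 6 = -2801.17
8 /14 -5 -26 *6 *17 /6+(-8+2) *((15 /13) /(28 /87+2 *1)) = -4130530 /9191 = -449.41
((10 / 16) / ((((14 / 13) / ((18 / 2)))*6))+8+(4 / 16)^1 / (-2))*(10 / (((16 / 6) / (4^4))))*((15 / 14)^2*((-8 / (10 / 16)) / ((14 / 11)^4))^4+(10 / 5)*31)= 340761218710513153103244 / 56994475926865715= 5978846.43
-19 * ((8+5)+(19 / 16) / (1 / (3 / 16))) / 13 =-64315 / 3328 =-19.33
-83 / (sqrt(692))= -83 *sqrt(173) / 346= -3.16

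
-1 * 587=-587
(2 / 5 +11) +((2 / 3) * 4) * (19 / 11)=2641 / 165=16.01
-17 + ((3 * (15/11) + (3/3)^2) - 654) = -7325/11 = -665.91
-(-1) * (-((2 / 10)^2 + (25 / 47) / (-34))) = -973 / 39950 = -0.02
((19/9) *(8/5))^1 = 152/45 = 3.38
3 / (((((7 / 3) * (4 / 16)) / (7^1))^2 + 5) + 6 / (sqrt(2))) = 311472 / 146593 - 186624 * sqrt(2) / 146593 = 0.32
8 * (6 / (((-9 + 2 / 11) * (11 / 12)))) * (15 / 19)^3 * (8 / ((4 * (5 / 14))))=-10886400 / 665323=-16.36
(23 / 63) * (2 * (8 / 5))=1.17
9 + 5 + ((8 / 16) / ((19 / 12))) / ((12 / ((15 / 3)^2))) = 557 / 38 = 14.66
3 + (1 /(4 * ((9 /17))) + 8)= 413 /36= 11.47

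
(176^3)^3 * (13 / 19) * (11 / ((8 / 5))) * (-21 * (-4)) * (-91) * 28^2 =-86789424026387780919707566080 / 19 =-4567864422441462153668819000.00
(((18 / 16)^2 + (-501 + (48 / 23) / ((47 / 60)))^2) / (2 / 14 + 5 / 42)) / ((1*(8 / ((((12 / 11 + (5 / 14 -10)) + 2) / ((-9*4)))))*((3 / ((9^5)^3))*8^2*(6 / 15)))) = 57830556740815091.86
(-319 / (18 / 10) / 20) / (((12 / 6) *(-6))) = 319 / 432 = 0.74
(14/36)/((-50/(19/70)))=-19/9000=-0.00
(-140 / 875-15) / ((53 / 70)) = -5306 / 265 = -20.02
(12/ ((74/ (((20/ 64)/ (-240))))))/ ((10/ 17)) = -17/ 47360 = -0.00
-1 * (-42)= 42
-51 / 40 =-1.28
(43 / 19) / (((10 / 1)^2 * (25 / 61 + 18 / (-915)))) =2623 / 45220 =0.06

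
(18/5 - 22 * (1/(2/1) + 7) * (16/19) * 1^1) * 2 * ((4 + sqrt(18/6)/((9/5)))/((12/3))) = -25716/95 - 2143 * sqrt(3)/57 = -335.81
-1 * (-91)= 91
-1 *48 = -48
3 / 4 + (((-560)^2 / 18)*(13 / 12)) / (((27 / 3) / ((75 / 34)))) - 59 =25159159 / 5508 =4567.75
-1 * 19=-19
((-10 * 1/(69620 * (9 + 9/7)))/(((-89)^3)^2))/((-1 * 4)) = 7/996475319329098816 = 0.00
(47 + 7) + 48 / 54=494 / 9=54.89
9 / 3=3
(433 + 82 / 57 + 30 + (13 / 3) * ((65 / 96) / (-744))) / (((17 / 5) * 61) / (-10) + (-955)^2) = 0.00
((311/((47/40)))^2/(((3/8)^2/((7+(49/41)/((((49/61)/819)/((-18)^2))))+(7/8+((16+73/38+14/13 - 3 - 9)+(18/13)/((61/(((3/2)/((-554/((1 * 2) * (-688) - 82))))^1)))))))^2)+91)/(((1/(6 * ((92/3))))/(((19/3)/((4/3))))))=133082842184775139349110375819403418643834/275745200416010851851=482629768293322670032.89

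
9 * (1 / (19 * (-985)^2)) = 0.00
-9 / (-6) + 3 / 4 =9 / 4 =2.25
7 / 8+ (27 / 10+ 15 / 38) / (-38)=11459 / 14440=0.79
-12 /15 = -4 /5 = -0.80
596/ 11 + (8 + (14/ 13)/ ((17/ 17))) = 9046/ 143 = 63.26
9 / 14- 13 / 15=-47 / 210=-0.22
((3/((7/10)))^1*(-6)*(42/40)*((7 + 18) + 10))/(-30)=63/2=31.50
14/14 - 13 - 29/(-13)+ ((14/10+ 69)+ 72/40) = 4058/65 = 62.43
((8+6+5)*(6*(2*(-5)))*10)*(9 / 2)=-51300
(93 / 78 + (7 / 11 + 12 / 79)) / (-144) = -44749 / 3253536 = -0.01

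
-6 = -6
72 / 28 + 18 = 144 / 7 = 20.57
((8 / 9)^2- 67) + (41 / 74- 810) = -875.66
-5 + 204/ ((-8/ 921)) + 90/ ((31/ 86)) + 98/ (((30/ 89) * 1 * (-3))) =-65112277/ 2790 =-23337.73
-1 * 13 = -13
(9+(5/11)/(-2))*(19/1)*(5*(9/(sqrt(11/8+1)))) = 8685*sqrt(38)/11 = 4867.09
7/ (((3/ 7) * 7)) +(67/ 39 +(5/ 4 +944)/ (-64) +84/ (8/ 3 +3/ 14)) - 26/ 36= 64208191/ 3624192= 17.72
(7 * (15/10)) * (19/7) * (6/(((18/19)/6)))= 1083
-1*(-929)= 929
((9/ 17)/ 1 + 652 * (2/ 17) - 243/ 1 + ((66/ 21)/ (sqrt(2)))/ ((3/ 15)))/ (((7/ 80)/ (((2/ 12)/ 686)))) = -56360/ 122451 + 1100 * sqrt(2)/ 50421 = -0.43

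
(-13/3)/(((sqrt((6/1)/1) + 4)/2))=-52/15 + 13*sqrt(6)/15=-1.34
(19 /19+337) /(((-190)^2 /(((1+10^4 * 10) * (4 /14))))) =16900169 /63175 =267.51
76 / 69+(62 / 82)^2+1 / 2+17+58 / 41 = 4775909 / 231978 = 20.59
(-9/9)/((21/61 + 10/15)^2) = -33489/34225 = -0.98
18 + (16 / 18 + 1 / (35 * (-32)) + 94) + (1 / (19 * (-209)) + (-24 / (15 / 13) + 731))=32946292837 / 40027680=823.09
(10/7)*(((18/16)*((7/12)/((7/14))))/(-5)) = -3/8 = -0.38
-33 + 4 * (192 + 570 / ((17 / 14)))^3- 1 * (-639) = 5686207836414 / 4913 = 1157379978.92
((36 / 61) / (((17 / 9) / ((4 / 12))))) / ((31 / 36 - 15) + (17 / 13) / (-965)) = -48774960 / 6622299629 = -0.01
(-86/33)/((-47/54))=1548/517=2.99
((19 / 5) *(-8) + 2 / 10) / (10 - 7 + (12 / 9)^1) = -453 / 65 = -6.97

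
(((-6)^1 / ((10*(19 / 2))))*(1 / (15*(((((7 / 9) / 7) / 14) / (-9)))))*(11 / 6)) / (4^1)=2079 / 950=2.19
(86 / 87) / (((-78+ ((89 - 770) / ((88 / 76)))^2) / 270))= 1248720 / 1618006367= 0.00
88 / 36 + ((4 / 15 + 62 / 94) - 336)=-703511 / 2115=-332.63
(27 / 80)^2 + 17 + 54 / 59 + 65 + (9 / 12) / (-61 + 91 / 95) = 22350478243 / 269228800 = 83.02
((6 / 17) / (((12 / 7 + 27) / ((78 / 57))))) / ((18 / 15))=910 / 64923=0.01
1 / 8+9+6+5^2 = 321 / 8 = 40.12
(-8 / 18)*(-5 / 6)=10 / 27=0.37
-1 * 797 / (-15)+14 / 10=818 / 15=54.53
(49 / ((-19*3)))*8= -392 / 57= -6.88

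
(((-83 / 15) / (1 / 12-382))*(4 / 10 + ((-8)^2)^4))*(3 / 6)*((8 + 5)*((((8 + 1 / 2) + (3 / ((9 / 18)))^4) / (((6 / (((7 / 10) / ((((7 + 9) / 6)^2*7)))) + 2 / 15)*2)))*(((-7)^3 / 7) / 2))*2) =-5785641488534999 / 48900610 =-118314300.96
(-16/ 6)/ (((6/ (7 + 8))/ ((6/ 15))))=-8/ 3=-2.67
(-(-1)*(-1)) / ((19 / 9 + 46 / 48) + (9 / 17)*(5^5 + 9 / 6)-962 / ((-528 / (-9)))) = -1683 / 2763280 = -0.00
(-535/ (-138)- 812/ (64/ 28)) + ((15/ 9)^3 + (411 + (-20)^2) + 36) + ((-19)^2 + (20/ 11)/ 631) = 14849354381/ 17241444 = 861.26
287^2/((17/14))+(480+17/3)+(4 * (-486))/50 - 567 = 86334178/1275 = 67713.08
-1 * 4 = -4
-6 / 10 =-3 / 5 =-0.60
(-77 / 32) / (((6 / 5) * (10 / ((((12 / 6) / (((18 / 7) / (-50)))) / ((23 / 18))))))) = 13475 / 2208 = 6.10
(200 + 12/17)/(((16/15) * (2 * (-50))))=-2559/1360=-1.88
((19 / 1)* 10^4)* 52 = 9880000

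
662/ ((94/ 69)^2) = 1575891/ 4418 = 356.70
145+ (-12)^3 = -1583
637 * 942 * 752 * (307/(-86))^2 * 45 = 478450980713160/1849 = 258762023100.68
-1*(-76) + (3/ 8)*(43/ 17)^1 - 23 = 7337/ 136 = 53.95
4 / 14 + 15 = 107 / 7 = 15.29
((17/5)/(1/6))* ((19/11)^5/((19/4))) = 53170968/805255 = 66.03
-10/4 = -5/2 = -2.50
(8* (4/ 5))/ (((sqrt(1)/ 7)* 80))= 14/ 25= 0.56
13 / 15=0.87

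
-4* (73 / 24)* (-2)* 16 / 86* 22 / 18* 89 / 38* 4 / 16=3.24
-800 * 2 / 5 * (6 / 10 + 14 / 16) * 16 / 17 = -7552 / 17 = -444.24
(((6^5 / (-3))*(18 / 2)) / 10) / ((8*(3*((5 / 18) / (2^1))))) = -17496 / 25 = -699.84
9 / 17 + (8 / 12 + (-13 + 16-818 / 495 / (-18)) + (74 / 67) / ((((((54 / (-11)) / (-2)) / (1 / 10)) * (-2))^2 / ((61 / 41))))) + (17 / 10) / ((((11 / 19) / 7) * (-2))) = -448529223611 / 74895856200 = -5.99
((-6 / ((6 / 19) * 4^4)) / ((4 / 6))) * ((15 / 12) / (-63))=95 / 43008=0.00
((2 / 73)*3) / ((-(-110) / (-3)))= -9 / 4015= -0.00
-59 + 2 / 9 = -529 / 9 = -58.78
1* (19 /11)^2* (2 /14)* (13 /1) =4693 /847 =5.54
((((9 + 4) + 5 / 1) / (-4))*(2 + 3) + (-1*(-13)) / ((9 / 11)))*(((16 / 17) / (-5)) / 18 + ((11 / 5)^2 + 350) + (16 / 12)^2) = -9548161 / 4050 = -2357.57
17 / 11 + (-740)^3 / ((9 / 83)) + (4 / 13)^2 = -62524847500559 / 16731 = -3737065776.14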